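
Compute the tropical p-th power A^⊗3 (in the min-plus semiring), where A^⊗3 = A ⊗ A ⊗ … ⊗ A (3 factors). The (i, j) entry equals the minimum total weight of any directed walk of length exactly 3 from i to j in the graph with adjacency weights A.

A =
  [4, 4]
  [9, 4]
A^⊗3 =
  [12, 12]
  [17, 12]

Each entry (A^⊗3)_ij equals the minimum over all length-3 walks i = v_0 → v_1 → … → v_3 = j of Σ_t A[v_t][v_{t+1}]. For example, for (i, j) = (0, 1) we minimise over 4 possible intermediate vertex sequences; the minimum is 12, attained along the walk 0 → 0 → 0 → 1.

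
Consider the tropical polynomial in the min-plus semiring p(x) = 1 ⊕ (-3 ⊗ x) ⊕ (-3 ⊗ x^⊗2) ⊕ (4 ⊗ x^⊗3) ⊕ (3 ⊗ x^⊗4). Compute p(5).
p(5) = 1

A tropical monomial a ⊗ x^⊗i evaluates to a + i · x. Evaluating each term at x = 5:
  Term 0 contributes 1 + 0 · 5 = 1
  Term 1 contributes -3 + 1 · 5 = 2
  Term 2 contributes -3 + 2 · 5 = 7
  Term 3 contributes 4 + 3 · 5 = 19
  Term 4 contributes 3 + 4 · 5 = 23
p(5) = ⊕ of these = min[1, 2, 7, 19, 23] = 1.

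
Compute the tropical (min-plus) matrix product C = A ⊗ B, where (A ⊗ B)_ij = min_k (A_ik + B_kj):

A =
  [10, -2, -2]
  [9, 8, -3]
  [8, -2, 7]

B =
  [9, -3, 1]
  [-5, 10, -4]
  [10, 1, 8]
A ⊗ B =
  [-7, -1, -6]
  [3, -2, 4]
  [-7, 5, -6]

Apply the min-plus product entry-by-entry:
  C[0][0] = min over k of (A[0][0] + B[0][0] = 10 + 9 = 19, A[0][1] + B[1][0] = -2 + -5 = -7, A[0][2] + B[2][0] = -2 + 10 = 8) = -7 (attained at k = 1)
  C[0][1] = min over k of (A[0][0] + B[0][1] = 10 + -3 = 7, A[0][1] + B[1][1] = -2 + 10 = 8, A[0][2] + B[2][1] = -2 + 1 = -1) = -1 (attained at k = 2)
  C[0][2] = min over k of (A[0][0] + B[0][2] = 10 + 1 = 11, A[0][1] + B[1][2] = -2 + -4 = -6, A[0][2] + B[2][2] = -2 + 8 = 6) = -6 (attained at k = 1)
  C[1][0] = min over k of (A[1][0] + B[0][0] = 9 + 9 = 18, A[1][1] + B[1][0] = 8 + -5 = 3, A[1][2] + B[2][0] = -3 + 10 = 7) = 3 (attained at k = 1)
  C[1][1] = min over k of (A[1][0] + B[0][1] = 9 + -3 = 6, A[1][1] + B[1][1] = 8 + 10 = 18, A[1][2] + B[2][1] = -3 + 1 = -2) = -2 (attained at k = 2)
  C[1][2] = min over k of (A[1][0] + B[0][2] = 9 + 1 = 10, A[1][1] + B[1][2] = 8 + -4 = 4, A[1][2] + B[2][2] = -3 + 8 = 5) = 4 (attained at k = 1)
  C[2][0] = min over k of (A[2][0] + B[0][0] = 8 + 9 = 17, A[2][1] + B[1][0] = -2 + -5 = -7, A[2][2] + B[2][0] = 7 + 10 = 17) = -7 (attained at k = 1)
  C[2][1] = min over k of (A[2][0] + B[0][1] = 8 + -3 = 5, A[2][1] + B[1][1] = -2 + 10 = 8, A[2][2] + B[2][1] = 7 + 1 = 8) = 5 (attained at k = 0)
  C[2][2] = min over k of (A[2][0] + B[0][2] = 8 + 1 = 9, A[2][1] + B[1][2] = -2 + -4 = -6, A[2][2] + B[2][2] = 7 + 8 = 15) = -6 (attained at k = 1)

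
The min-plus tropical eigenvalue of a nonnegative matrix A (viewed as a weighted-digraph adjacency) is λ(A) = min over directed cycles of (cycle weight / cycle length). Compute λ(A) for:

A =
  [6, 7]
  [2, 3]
λ(A) = 3

Enumerate directed cycles and compute their means (weight / length). Sample:
  cycle 0 → 0: weight = 6, length = 1, mean = 6/1 ≈ 6.000
  cycle 1 → 1: weight = 3, length = 1, mean = 3/1 ≈ 3.000
  cycle 0 → 1 → 0: weight = 9, length = 2, mean = 9/2 ≈ 4.500
  cycle 1 → 0 → 1: weight = 9, length = 2, mean = 9/2 ≈ 4.500
Minimum mean = 3.000, attained e.g. along the cycle 1 → 1 with weight 3 and length 1. So λ(A) = 3/1 = 3.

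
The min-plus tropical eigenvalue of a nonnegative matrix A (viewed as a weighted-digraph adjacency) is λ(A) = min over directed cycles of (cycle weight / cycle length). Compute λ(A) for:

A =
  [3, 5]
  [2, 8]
λ(A) = 3

Enumerate directed cycles and compute their means (weight / length). Sample:
  cycle 0 → 0: weight = 3, length = 1, mean = 3/1 ≈ 3.000
  cycle 1 → 1: weight = 8, length = 1, mean = 8/1 ≈ 8.000
  cycle 0 → 1 → 0: weight = 7, length = 2, mean = 7/2 ≈ 3.500
  cycle 1 → 0 → 1: weight = 7, length = 2, mean = 7/2 ≈ 3.500
Minimum mean = 3.000, attained e.g. along the cycle 0 → 0 with weight 3 and length 1. So λ(A) = 3/1 = 3.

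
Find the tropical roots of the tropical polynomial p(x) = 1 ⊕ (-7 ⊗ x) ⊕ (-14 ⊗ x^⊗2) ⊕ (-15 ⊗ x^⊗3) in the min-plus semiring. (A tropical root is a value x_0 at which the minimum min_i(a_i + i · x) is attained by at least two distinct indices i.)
Roots: {1, 7, 8}

Each tropical root is a break point of the lower envelope of the lines y = a_i + i · x (there are 4 lines, with slopes 0, 1, ..., 3). Only the lines that attain the minimum somewhere contribute to roots; other lines are dominated. Here the surviving (envelope) indices are i = 3, i = 2, i = 1, i = 0.
Intersections between consecutive envelope lines give the roots: for adjacent envelope indices i < j the intersection is x = (a_i − a_j) / (j − i). Reading off the sorted break points: {1, 7, 8}.
Verification: at each break x_0, at least two indices attain the minimum of min_i(a_i + i · x_0).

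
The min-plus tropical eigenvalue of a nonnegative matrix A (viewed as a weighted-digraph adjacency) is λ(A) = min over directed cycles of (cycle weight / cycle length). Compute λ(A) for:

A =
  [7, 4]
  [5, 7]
λ(A) = 9/2

Enumerate directed cycles and compute their means (weight / length). Sample:
  cycle 0 → 0: weight = 7, length = 1, mean = 7/1 ≈ 7.000
  cycle 1 → 1: weight = 7, length = 1, mean = 7/1 ≈ 7.000
  cycle 0 → 1 → 0: weight = 9, length = 2, mean = 9/2 ≈ 4.500
  cycle 1 → 0 → 1: weight = 9, length = 2, mean = 9/2 ≈ 4.500
Minimum mean = 4.500, attained e.g. along the cycle 0 → 1 → 0 with weight 9 and length 2. So λ(A) = 9/2 = 9/2.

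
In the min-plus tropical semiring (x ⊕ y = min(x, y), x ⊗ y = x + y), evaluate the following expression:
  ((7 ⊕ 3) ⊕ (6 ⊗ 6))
((7 ⊕ 3) ⊕ (6 ⊗ 6)) = 3

Expand innermost to outermost. Recall ⊕ takes the minimum of its arguments and ⊗ takes their sum. Working out the expression ((7 ⊕ 3) ⊕ (6 ⊗ 6)) gives 3.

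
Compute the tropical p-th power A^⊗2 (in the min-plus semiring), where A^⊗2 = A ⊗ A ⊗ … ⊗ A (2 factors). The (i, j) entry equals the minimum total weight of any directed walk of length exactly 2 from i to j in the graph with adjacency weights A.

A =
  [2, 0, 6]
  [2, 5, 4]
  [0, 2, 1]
A^⊗2 =
  [2, 2, 4]
  [4, 2, 5]
  [1, 0, 2]

Each entry (A^⊗2)_ij equals the minimum over all length-2 walks i = v_0 → v_1 → … → v_2 = j of Σ_t A[v_t][v_{t+1}]. For example, for (i, j) = (0, 2) we minimise over 3 possible intermediate vertex sequences; the minimum is 4, attained along the walk 0 → 1 → 2.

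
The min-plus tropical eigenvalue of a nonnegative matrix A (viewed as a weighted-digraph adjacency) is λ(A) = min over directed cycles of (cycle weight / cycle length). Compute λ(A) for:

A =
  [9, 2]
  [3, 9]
λ(A) = 5/2

Enumerate directed cycles and compute their means (weight / length). Sample:
  cycle 0 → 0: weight = 9, length = 1, mean = 9/1 ≈ 9.000
  cycle 1 → 1: weight = 9, length = 1, mean = 9/1 ≈ 9.000
  cycle 0 → 1 → 0: weight = 5, length = 2, mean = 5/2 ≈ 2.500
  cycle 1 → 0 → 1: weight = 5, length = 2, mean = 5/2 ≈ 2.500
Minimum mean = 2.500, attained e.g. along the cycle 0 → 1 → 0 with weight 5 and length 2. So λ(A) = 5/2 = 5/2.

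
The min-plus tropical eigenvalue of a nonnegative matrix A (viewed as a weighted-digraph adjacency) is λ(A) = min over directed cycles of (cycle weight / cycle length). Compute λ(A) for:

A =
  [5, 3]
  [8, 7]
λ(A) = 5

Enumerate directed cycles and compute their means (weight / length). Sample:
  cycle 0 → 0: weight = 5, length = 1, mean = 5/1 ≈ 5.000
  cycle 1 → 1: weight = 7, length = 1, mean = 7/1 ≈ 7.000
  cycle 0 → 1 → 0: weight = 11, length = 2, mean = 11/2 ≈ 5.500
  cycle 1 → 0 → 1: weight = 11, length = 2, mean = 11/2 ≈ 5.500
Minimum mean = 5.000, attained e.g. along the cycle 0 → 0 with weight 5 and length 1. So λ(A) = 5/1 = 5.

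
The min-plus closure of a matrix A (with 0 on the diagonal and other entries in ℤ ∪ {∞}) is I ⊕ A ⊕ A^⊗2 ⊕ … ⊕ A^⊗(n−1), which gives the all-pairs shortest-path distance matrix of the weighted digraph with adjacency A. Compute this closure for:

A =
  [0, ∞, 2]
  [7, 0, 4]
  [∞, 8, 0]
Closure =
  [0, 10, 2]
  [7, 0, 4]
  [15, 8, 0]

This is the Floyd-Warshall all-pairs shortest-path computation. For each intermediate vertex k = 0, 1, …, 2, update dist[i][j] ← min(dist[i][j], dist[i][k] + dist[k][j]). The final matrix gives, for each (i, j), the minimum total weight of any directed path from i to j (possibly empty when i = j).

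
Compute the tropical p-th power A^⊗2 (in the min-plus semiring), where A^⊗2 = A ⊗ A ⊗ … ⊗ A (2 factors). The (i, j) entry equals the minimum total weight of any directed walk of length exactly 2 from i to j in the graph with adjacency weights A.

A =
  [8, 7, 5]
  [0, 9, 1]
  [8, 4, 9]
A^⊗2 =
  [7, 9, 8]
  [8, 5, 5]
  [4, 13, 5]

Each entry (A^⊗2)_ij equals the minimum over all length-2 walks i = v_0 → v_1 → … → v_2 = j of Σ_t A[v_t][v_{t+1}]. For example, for (i, j) = (0, 2) we minimise over 3 possible intermediate vertex sequences; the minimum is 8, attained along the walk 0 → 1 → 2.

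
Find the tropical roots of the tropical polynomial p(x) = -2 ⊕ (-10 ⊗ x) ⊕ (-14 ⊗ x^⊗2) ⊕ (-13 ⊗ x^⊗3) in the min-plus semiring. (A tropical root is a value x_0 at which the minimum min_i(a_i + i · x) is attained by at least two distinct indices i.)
Roots: {-1, 4, 8}

Each tropical root is a break point of the lower envelope of the lines y = a_i + i · x (there are 4 lines, with slopes 0, 1, ..., 3). Only the lines that attain the minimum somewhere contribute to roots; other lines are dominated. Here the surviving (envelope) indices are i = 3, i = 2, i = 1, i = 0.
Intersections between consecutive envelope lines give the roots: for adjacent envelope indices i < j the intersection is x = (a_i − a_j) / (j − i). Reading off the sorted break points: {-1, 4, 8}.
Verification: at each break x_0, at least two indices attain the minimum of min_i(a_i + i · x_0).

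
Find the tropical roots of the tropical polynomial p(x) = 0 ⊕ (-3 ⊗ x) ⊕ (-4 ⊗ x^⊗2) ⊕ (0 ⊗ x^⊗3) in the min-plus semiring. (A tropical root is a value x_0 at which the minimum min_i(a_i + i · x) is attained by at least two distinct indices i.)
Roots: {-4, 1, 3}

Each tropical root is a break point of the lower envelope of the lines y = a_i + i · x (there are 4 lines, with slopes 0, 1, ..., 3). Only the lines that attain the minimum somewhere contribute to roots; other lines are dominated. Here the surviving (envelope) indices are i = 3, i = 2, i = 1, i = 0.
Intersections between consecutive envelope lines give the roots: for adjacent envelope indices i < j the intersection is x = (a_i − a_j) / (j − i). Reading off the sorted break points: {-4, 1, 3}.
Verification: at each break x_0, at least two indices attain the minimum of min_i(a_i + i · x_0).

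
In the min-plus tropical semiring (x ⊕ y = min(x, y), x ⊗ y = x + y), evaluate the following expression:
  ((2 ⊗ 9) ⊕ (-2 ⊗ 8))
((2 ⊗ 9) ⊕ (-2 ⊗ 8)) = 6

Expand innermost to outermost. Recall ⊕ takes the minimum of its arguments and ⊗ takes their sum. Working out the expression ((2 ⊗ 9) ⊕ (-2 ⊗ 8)) gives 6.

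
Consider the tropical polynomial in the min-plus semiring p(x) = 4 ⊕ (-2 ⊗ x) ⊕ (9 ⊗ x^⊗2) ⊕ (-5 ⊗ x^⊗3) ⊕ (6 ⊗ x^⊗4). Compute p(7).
p(7) = 4

A tropical monomial a ⊗ x^⊗i evaluates to a + i · x. Evaluating each term at x = 7:
  Term 0 contributes 4 + 0 · 7 = 4
  Term 1 contributes -2 + 1 · 7 = 5
  Term 2 contributes 9 + 2 · 7 = 23
  Term 3 contributes -5 + 3 · 7 = 16
  Term 4 contributes 6 + 4 · 7 = 34
p(7) = ⊕ of these = min[4, 5, 23, 16, 34] = 4.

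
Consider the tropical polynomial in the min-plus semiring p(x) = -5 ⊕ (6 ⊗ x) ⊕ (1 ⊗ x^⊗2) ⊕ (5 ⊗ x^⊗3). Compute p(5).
p(5) = -5

A tropical monomial a ⊗ x^⊗i evaluates to a + i · x. Evaluating each term at x = 5:
  Term 0 contributes -5 + 0 · 5 = -5
  Term 1 contributes 6 + 1 · 5 = 11
  Term 2 contributes 1 + 2 · 5 = 11
  Term 3 contributes 5 + 3 · 5 = 20
p(5) = ⊕ of these = min[-5, 11, 11, 20] = -5.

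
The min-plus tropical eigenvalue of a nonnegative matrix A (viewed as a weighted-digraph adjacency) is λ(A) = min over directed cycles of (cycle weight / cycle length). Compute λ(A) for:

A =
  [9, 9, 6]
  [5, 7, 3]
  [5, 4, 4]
λ(A) = 7/2

Enumerate directed cycles and compute their means (weight / length). Sample:
  cycle 0 → 0: weight = 9, length = 1, mean = 9/1 ≈ 9.000
  cycle 1 → 1: weight = 7, length = 1, mean = 7/1 ≈ 7.000
  cycle 2 → 2: weight = 4, length = 1, mean = 4/1 ≈ 4.000
  cycle 0 → 1 → 0: weight = 14, length = 2, mean = 14/2 ≈ 7.000
  cycle 0 → 2 → 0: weight = 11, length = 2, mean = 11/2 ≈ 5.500
  cycle 1 → 0 → 1: weight = 14, length = 2, mean = 14/2 ≈ 7.000
Minimum mean = 3.500, attained e.g. along the cycle 1 → 2 → 1 with weight 7 and length 2. So λ(A) = 7/2 = 7/2.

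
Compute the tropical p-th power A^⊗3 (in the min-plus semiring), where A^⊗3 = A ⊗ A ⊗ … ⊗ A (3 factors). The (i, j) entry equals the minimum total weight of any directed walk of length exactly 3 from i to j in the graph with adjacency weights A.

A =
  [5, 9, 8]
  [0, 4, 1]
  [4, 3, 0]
A^⊗3 =
  [11, 11, 8]
  [4, 4, 1]
  [3, 3, 0]

Each entry (A^⊗3)_ij equals the minimum over all length-3 walks i = v_0 → v_1 → … → v_3 = j of Σ_t A[v_t][v_{t+1}]. For example, for (i, j) = (0, 2) we minimise over 9 possible intermediate vertex sequences; the minimum is 8, attained along the walk 0 → 2 → 2 → 2.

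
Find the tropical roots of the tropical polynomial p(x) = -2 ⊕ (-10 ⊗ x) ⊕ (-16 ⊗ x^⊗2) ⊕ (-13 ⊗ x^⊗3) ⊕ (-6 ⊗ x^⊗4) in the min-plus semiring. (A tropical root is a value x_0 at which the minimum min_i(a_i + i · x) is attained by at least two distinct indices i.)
Roots: {-7, -3, 6, 8}

Each tropical root is a break point of the lower envelope of the lines y = a_i + i · x (there are 5 lines, with slopes 0, 1, ..., 4). Only the lines that attain the minimum somewhere contribute to roots; other lines are dominated. Here the surviving (envelope) indices are i = 4, i = 3, i = 2, i = 1, i = 0.
Intersections between consecutive envelope lines give the roots: for adjacent envelope indices i < j the intersection is x = (a_i − a_j) / (j − i). Reading off the sorted break points: {-7, -3, 6, 8}.
Verification: at each break x_0, at least two indices attain the minimum of min_i(a_i + i · x_0).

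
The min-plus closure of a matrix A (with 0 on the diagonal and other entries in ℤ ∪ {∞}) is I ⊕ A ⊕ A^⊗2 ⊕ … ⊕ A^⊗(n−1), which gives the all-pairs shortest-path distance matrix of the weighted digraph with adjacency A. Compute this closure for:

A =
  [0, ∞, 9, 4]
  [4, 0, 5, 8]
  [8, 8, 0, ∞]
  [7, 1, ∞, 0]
Closure =
  [0, 5, 9, 4]
  [4, 0, 5, 8]
  [8, 8, 0, 12]
  [5, 1, 6, 0]

This is the Floyd-Warshall all-pairs shortest-path computation. For each intermediate vertex k = 0, 1, …, 3, update dist[i][j] ← min(dist[i][j], dist[i][k] + dist[k][j]). The final matrix gives, for each (i, j), the minimum total weight of any directed path from i to j (possibly empty when i = j).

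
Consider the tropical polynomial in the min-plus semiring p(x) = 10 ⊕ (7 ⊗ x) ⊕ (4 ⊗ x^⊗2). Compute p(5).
p(5) = 10

A tropical monomial a ⊗ x^⊗i evaluates to a + i · x. Evaluating each term at x = 5:
  Term 0 contributes 10 + 0 · 5 = 10
  Term 1 contributes 7 + 1 · 5 = 12
  Term 2 contributes 4 + 2 · 5 = 14
p(5) = ⊕ of these = min[10, 12, 14] = 10.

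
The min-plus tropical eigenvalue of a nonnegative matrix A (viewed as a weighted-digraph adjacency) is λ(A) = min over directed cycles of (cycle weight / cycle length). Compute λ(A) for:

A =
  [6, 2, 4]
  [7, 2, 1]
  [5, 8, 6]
λ(A) = 2

Enumerate directed cycles and compute their means (weight / length). Sample:
  cycle 0 → 0: weight = 6, length = 1, mean = 6/1 ≈ 6.000
  cycle 1 → 1: weight = 2, length = 1, mean = 2/1 ≈ 2.000
  cycle 2 → 2: weight = 6, length = 1, mean = 6/1 ≈ 6.000
  cycle 0 → 1 → 0: weight = 9, length = 2, mean = 9/2 ≈ 4.500
  cycle 0 → 2 → 0: weight = 9, length = 2, mean = 9/2 ≈ 4.500
  cycle 1 → 0 → 1: weight = 9, length = 2, mean = 9/2 ≈ 4.500
Minimum mean = 2.000, attained e.g. along the cycle 1 → 1 with weight 2 and length 1. So λ(A) = 2/1 = 2.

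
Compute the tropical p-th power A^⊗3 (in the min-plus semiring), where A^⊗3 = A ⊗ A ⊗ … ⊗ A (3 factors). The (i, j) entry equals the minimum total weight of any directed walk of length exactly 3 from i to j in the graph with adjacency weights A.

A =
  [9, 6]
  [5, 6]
A^⊗3 =
  [17, 17]
  [16, 17]

Each entry (A^⊗3)_ij equals the minimum over all length-3 walks i = v_0 → v_1 → … → v_3 = j of Σ_t A[v_t][v_{t+1}]. For example, for (i, j) = (0, 1) we minimise over 4 possible intermediate vertex sequences; the minimum is 17, attained along the walk 0 → 1 → 0 → 1.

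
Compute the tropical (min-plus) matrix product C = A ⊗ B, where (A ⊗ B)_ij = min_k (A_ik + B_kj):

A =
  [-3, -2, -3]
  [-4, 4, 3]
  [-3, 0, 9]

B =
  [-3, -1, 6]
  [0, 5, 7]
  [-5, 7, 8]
A ⊗ B =
  [-8, -4, 3]
  [-7, -5, 2]
  [-6, -4, 3]

Apply the min-plus product entry-by-entry:
  C[0][0] = min over k of (A[0][0] + B[0][0] = -3 + -3 = -6, A[0][1] + B[1][0] = -2 + 0 = -2, A[0][2] + B[2][0] = -3 + -5 = -8) = -8 (attained at k = 2)
  C[0][1] = min over k of (A[0][0] + B[0][1] = -3 + -1 = -4, A[0][1] + B[1][1] = -2 + 5 = 3, A[0][2] + B[2][1] = -3 + 7 = 4) = -4 (attained at k = 0)
  C[0][2] = min over k of (A[0][0] + B[0][2] = -3 + 6 = 3, A[0][1] + B[1][2] = -2 + 7 = 5, A[0][2] + B[2][2] = -3 + 8 = 5) = 3 (attained at k = 0)
  C[1][0] = min over k of (A[1][0] + B[0][0] = -4 + -3 = -7, A[1][1] + B[1][0] = 4 + 0 = 4, A[1][2] + B[2][0] = 3 + -5 = -2) = -7 (attained at k = 0)
  C[1][1] = min over k of (A[1][0] + B[0][1] = -4 + -1 = -5, A[1][1] + B[1][1] = 4 + 5 = 9, A[1][2] + B[2][1] = 3 + 7 = 10) = -5 (attained at k = 0)
  C[1][2] = min over k of (A[1][0] + B[0][2] = -4 + 6 = 2, A[1][1] + B[1][2] = 4 + 7 = 11, A[1][2] + B[2][2] = 3 + 8 = 11) = 2 (attained at k = 0)
  C[2][0] = min over k of (A[2][0] + B[0][0] = -3 + -3 = -6, A[2][1] + B[1][0] = 0 + 0 = 0, A[2][2] + B[2][0] = 9 + -5 = 4) = -6 (attained at k = 0)
  C[2][1] = min over k of (A[2][0] + B[0][1] = -3 + -1 = -4, A[2][1] + B[1][1] = 0 + 5 = 5, A[2][2] + B[2][1] = 9 + 7 = 16) = -4 (attained at k = 0)
  C[2][2] = min over k of (A[2][0] + B[0][2] = -3 + 6 = 3, A[2][1] + B[1][2] = 0 + 7 = 7, A[2][2] + B[2][2] = 9 + 8 = 17) = 3 (attained at k = 0)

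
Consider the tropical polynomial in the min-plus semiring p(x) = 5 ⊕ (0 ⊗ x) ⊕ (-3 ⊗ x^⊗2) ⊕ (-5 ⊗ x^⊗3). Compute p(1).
p(1) = -2

A tropical monomial a ⊗ x^⊗i evaluates to a + i · x. Evaluating each term at x = 1:
  Term 0 contributes 5 + 0 · 1 = 5
  Term 1 contributes 0 + 1 · 1 = 1
  Term 2 contributes -3 + 2 · 1 = -1
  Term 3 contributes -5 + 3 · 1 = -2
p(1) = ⊕ of these = min[5, 1, -1, -2] = -2.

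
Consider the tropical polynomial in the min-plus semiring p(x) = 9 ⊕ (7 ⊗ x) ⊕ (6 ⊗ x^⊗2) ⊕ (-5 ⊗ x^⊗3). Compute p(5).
p(5) = 9

A tropical monomial a ⊗ x^⊗i evaluates to a + i · x. Evaluating each term at x = 5:
  Term 0 contributes 9 + 0 · 5 = 9
  Term 1 contributes 7 + 1 · 5 = 12
  Term 2 contributes 6 + 2 · 5 = 16
  Term 3 contributes -5 + 3 · 5 = 10
p(5) = ⊕ of these = min[9, 12, 16, 10] = 9.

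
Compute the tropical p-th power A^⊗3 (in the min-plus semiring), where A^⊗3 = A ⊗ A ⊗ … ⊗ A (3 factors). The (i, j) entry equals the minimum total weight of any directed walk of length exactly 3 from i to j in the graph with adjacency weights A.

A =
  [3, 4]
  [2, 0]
A^⊗3 =
  [6, 4]
  [2, 0]

Each entry (A^⊗3)_ij equals the minimum over all length-3 walks i = v_0 → v_1 → … → v_3 = j of Σ_t A[v_t][v_{t+1}]. For example, for (i, j) = (0, 1) we minimise over 4 possible intermediate vertex sequences; the minimum is 4, attained along the walk 0 → 1 → 1 → 1.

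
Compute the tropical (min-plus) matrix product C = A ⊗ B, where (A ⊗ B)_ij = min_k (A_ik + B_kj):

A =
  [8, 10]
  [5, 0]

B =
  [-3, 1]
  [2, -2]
A ⊗ B =
  [5, 8]
  [2, -2]

Apply the min-plus product entry-by-entry:
  C[0][0] = min over k of (A[0][0] + B[0][0] = 8 + -3 = 5, A[0][1] + B[1][0] = 10 + 2 = 12) = 5 (attained at k = 0)
  C[0][1] = min over k of (A[0][0] + B[0][1] = 8 + 1 = 9, A[0][1] + B[1][1] = 10 + -2 = 8) = 8 (attained at k = 1)
  C[1][0] = min over k of (A[1][0] + B[0][0] = 5 + -3 = 2, A[1][1] + B[1][0] = 0 + 2 = 2) = 2 (attained at k = 0)
  C[1][1] = min over k of (A[1][0] + B[0][1] = 5 + 1 = 6, A[1][1] + B[1][1] = 0 + -2 = -2) = -2 (attained at k = 1)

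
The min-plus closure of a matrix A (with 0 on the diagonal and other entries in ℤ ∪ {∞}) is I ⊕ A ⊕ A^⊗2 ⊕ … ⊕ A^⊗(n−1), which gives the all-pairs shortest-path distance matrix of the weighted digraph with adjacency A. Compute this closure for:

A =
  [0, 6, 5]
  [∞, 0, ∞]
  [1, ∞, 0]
Closure =
  [0, 6, 5]
  [∞, 0, ∞]
  [1, 7, 0]

This is the Floyd-Warshall all-pairs shortest-path computation. For each intermediate vertex k = 0, 1, …, 2, update dist[i][j] ← min(dist[i][j], dist[i][k] + dist[k][j]). The final matrix gives, for each (i, j), the minimum total weight of any directed path from i to j (possibly empty when i = j).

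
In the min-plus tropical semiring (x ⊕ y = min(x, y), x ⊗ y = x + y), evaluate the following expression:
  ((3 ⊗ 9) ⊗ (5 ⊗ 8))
((3 ⊗ 9) ⊗ (5 ⊗ 8)) = 25

Expand innermost to outermost. Recall ⊕ takes the minimum of its arguments and ⊗ takes their sum. Working out the expression ((3 ⊗ 9) ⊗ (5 ⊗ 8)) gives 25.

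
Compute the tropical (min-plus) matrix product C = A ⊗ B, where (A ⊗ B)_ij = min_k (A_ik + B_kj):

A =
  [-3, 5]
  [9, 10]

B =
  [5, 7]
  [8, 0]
A ⊗ B =
  [2, 4]
  [14, 10]

Apply the min-plus product entry-by-entry:
  C[0][0] = min over k of (A[0][0] + B[0][0] = -3 + 5 = 2, A[0][1] + B[1][0] = 5 + 8 = 13) = 2 (attained at k = 0)
  C[0][1] = min over k of (A[0][0] + B[0][1] = -3 + 7 = 4, A[0][1] + B[1][1] = 5 + 0 = 5) = 4 (attained at k = 0)
  C[1][0] = min over k of (A[1][0] + B[0][0] = 9 + 5 = 14, A[1][1] + B[1][0] = 10 + 8 = 18) = 14 (attained at k = 0)
  C[1][1] = min over k of (A[1][0] + B[0][1] = 9 + 7 = 16, A[1][1] + B[1][1] = 10 + 0 = 10) = 10 (attained at k = 1)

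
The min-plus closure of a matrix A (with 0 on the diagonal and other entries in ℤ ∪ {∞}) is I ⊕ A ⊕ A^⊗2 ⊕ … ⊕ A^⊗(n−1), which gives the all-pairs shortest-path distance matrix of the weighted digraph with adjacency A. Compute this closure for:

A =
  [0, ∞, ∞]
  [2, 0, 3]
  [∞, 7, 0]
Closure =
  [0, ∞, ∞]
  [2, 0, 3]
  [9, 7, 0]

This is the Floyd-Warshall all-pairs shortest-path computation. For each intermediate vertex k = 0, 1, …, 2, update dist[i][j] ← min(dist[i][j], dist[i][k] + dist[k][j]). The final matrix gives, for each (i, j), the minimum total weight of any directed path from i to j (possibly empty when i = j).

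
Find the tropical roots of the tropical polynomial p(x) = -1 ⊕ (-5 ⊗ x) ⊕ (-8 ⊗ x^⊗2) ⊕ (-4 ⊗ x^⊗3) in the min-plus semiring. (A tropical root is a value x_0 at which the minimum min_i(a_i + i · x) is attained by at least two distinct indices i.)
Roots: {-4, 3, 4}

Each tropical root is a break point of the lower envelope of the lines y = a_i + i · x (there are 4 lines, with slopes 0, 1, ..., 3). Only the lines that attain the minimum somewhere contribute to roots; other lines are dominated. Here the surviving (envelope) indices are i = 3, i = 2, i = 1, i = 0.
Intersections between consecutive envelope lines give the roots: for adjacent envelope indices i < j the intersection is x = (a_i − a_j) / (j − i). Reading off the sorted break points: {-4, 3, 4}.
Verification: at each break x_0, at least two indices attain the minimum of min_i(a_i + i · x_0).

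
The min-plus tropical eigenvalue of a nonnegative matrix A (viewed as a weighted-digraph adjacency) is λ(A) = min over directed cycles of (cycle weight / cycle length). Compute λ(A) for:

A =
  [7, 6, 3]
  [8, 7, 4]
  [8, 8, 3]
λ(A) = 3

Enumerate directed cycles and compute their means (weight / length). Sample:
  cycle 0 → 0: weight = 7, length = 1, mean = 7/1 ≈ 7.000
  cycle 1 → 1: weight = 7, length = 1, mean = 7/1 ≈ 7.000
  cycle 2 → 2: weight = 3, length = 1, mean = 3/1 ≈ 3.000
  cycle 0 → 1 → 0: weight = 14, length = 2, mean = 14/2 ≈ 7.000
  cycle 0 → 2 → 0: weight = 11, length = 2, mean = 11/2 ≈ 5.500
  cycle 1 → 0 → 1: weight = 14, length = 2, mean = 14/2 ≈ 7.000
Minimum mean = 3.000, attained e.g. along the cycle 2 → 2 with weight 3 and length 1. So λ(A) = 3/1 = 3.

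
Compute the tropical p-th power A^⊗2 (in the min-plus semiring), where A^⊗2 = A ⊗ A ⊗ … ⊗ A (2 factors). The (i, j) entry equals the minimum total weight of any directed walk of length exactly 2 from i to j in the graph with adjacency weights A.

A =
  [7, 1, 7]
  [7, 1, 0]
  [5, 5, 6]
A^⊗2 =
  [8, 2, 1]
  [5, 2, 1]
  [11, 6, 5]

Each entry (A^⊗2)_ij equals the minimum over all length-2 walks i = v_0 → v_1 → … → v_2 = j of Σ_t A[v_t][v_{t+1}]. For example, for (i, j) = (0, 2) we minimise over 3 possible intermediate vertex sequences; the minimum is 1, attained along the walk 0 → 1 → 2.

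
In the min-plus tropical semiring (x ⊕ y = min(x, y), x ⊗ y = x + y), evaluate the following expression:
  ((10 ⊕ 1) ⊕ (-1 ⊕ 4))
((10 ⊕ 1) ⊕ (-1 ⊕ 4)) = -1

Expand innermost to outermost. Recall ⊕ takes the minimum of its arguments and ⊗ takes their sum. Working out the expression ((10 ⊕ 1) ⊕ (-1 ⊕ 4)) gives -1.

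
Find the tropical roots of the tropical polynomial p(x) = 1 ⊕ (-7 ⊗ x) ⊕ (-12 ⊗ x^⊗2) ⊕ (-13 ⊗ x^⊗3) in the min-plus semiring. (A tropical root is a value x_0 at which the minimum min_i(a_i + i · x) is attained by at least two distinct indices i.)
Roots: {1, 5, 8}

Each tropical root is a break point of the lower envelope of the lines y = a_i + i · x (there are 4 lines, with slopes 0, 1, ..., 3). Only the lines that attain the minimum somewhere contribute to roots; other lines are dominated. Here the surviving (envelope) indices are i = 3, i = 2, i = 1, i = 0.
Intersections between consecutive envelope lines give the roots: for adjacent envelope indices i < j the intersection is x = (a_i − a_j) / (j − i). Reading off the sorted break points: {1, 5, 8}.
Verification: at each break x_0, at least two indices attain the minimum of min_i(a_i + i · x_0).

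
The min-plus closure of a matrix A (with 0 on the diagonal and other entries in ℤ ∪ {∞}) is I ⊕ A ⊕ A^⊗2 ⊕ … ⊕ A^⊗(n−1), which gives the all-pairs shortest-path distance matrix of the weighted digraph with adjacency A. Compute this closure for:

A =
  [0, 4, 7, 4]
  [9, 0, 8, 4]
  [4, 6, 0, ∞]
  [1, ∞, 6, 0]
Closure =
  [0, 4, 7, 4]
  [5, 0, 8, 4]
  [4, 6, 0, 8]
  [1, 5, 6, 0]

This is the Floyd-Warshall all-pairs shortest-path computation. For each intermediate vertex k = 0, 1, …, 3, update dist[i][j] ← min(dist[i][j], dist[i][k] + dist[k][j]). The final matrix gives, for each (i, j), the minimum total weight of any directed path from i to j (possibly empty when i = j).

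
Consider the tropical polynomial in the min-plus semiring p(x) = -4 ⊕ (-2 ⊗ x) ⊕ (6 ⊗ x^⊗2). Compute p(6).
p(6) = -4

A tropical monomial a ⊗ x^⊗i evaluates to a + i · x. Evaluating each term at x = 6:
  Term 0 contributes -4 + 0 · 6 = -4
  Term 1 contributes -2 + 1 · 6 = 4
  Term 2 contributes 6 + 2 · 6 = 18
p(6) = ⊕ of these = min[-4, 4, 18] = -4.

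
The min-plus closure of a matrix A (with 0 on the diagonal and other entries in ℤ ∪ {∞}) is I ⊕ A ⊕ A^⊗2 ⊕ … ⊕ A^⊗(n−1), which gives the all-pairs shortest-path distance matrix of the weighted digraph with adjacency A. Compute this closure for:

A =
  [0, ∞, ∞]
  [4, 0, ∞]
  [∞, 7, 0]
Closure =
  [0, ∞, ∞]
  [4, 0, ∞]
  [11, 7, 0]

This is the Floyd-Warshall all-pairs shortest-path computation. For each intermediate vertex k = 0, 1, …, 2, update dist[i][j] ← min(dist[i][j], dist[i][k] + dist[k][j]). The final matrix gives, for each (i, j), the minimum total weight of any directed path from i to j (possibly empty when i = j).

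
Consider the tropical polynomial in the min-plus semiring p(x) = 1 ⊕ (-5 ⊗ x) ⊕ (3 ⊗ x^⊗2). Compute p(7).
p(7) = 1

A tropical monomial a ⊗ x^⊗i evaluates to a + i · x. Evaluating each term at x = 7:
  Term 0 contributes 1 + 0 · 7 = 1
  Term 1 contributes -5 + 1 · 7 = 2
  Term 2 contributes 3 + 2 · 7 = 17
p(7) = ⊕ of these = min[1, 2, 17] = 1.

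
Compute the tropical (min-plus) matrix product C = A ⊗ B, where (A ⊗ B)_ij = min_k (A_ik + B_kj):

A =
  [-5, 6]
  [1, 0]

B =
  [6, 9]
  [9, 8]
A ⊗ B =
  [1, 4]
  [7, 8]

Apply the min-plus product entry-by-entry:
  C[0][0] = min over k of (A[0][0] + B[0][0] = -5 + 6 = 1, A[0][1] + B[1][0] = 6 + 9 = 15) = 1 (attained at k = 0)
  C[0][1] = min over k of (A[0][0] + B[0][1] = -5 + 9 = 4, A[0][1] + B[1][1] = 6 + 8 = 14) = 4 (attained at k = 0)
  C[1][0] = min over k of (A[1][0] + B[0][0] = 1 + 6 = 7, A[1][1] + B[1][0] = 0 + 9 = 9) = 7 (attained at k = 0)
  C[1][1] = min over k of (A[1][0] + B[0][1] = 1 + 9 = 10, A[1][1] + B[1][1] = 0 + 8 = 8) = 8 (attained at k = 1)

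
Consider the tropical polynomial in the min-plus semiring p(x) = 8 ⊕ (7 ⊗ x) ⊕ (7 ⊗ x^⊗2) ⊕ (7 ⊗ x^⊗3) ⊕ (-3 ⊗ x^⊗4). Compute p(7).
p(7) = 8

A tropical monomial a ⊗ x^⊗i evaluates to a + i · x. Evaluating each term at x = 7:
  Term 0 contributes 8 + 0 · 7 = 8
  Term 1 contributes 7 + 1 · 7 = 14
  Term 2 contributes 7 + 2 · 7 = 21
  Term 3 contributes 7 + 3 · 7 = 28
  Term 4 contributes -3 + 4 · 7 = 25
p(7) = ⊕ of these = min[8, 14, 21, 28, 25] = 8.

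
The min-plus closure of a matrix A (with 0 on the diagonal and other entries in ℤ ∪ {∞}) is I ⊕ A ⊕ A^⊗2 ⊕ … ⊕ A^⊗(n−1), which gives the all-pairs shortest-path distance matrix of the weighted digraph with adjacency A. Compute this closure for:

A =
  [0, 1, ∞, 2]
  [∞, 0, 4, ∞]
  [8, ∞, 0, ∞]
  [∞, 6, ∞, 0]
Closure =
  [0, 1, 5, 2]
  [12, 0, 4, 14]
  [8, 9, 0, 10]
  [18, 6, 10, 0]

This is the Floyd-Warshall all-pairs shortest-path computation. For each intermediate vertex k = 0, 1, …, 3, update dist[i][j] ← min(dist[i][j], dist[i][k] + dist[k][j]). The final matrix gives, for each (i, j), the minimum total weight of any directed path from i to j (possibly empty when i = j).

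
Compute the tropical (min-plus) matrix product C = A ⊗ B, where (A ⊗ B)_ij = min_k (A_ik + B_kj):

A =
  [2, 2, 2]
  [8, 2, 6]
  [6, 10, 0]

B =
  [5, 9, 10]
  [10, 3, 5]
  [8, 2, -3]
A ⊗ B =
  [7, 4, -1]
  [12, 5, 3]
  [8, 2, -3]

Apply the min-plus product entry-by-entry:
  C[0][0] = min over k of (A[0][0] + B[0][0] = 2 + 5 = 7, A[0][1] + B[1][0] = 2 + 10 = 12, A[0][2] + B[2][0] = 2 + 8 = 10) = 7 (attained at k = 0)
  C[0][1] = min over k of (A[0][0] + B[0][1] = 2 + 9 = 11, A[0][1] + B[1][1] = 2 + 3 = 5, A[0][2] + B[2][1] = 2 + 2 = 4) = 4 (attained at k = 2)
  C[0][2] = min over k of (A[0][0] + B[0][2] = 2 + 10 = 12, A[0][1] + B[1][2] = 2 + 5 = 7, A[0][2] + B[2][2] = 2 + -3 = -1) = -1 (attained at k = 2)
  C[1][0] = min over k of (A[1][0] + B[0][0] = 8 + 5 = 13, A[1][1] + B[1][0] = 2 + 10 = 12, A[1][2] + B[2][0] = 6 + 8 = 14) = 12 (attained at k = 1)
  C[1][1] = min over k of (A[1][0] + B[0][1] = 8 + 9 = 17, A[1][1] + B[1][1] = 2 + 3 = 5, A[1][2] + B[2][1] = 6 + 2 = 8) = 5 (attained at k = 1)
  C[1][2] = min over k of (A[1][0] + B[0][2] = 8 + 10 = 18, A[1][1] + B[1][2] = 2 + 5 = 7, A[1][2] + B[2][2] = 6 + -3 = 3) = 3 (attained at k = 2)
  C[2][0] = min over k of (A[2][0] + B[0][0] = 6 + 5 = 11, A[2][1] + B[1][0] = 10 + 10 = 20, A[2][2] + B[2][0] = 0 + 8 = 8) = 8 (attained at k = 2)
  C[2][1] = min over k of (A[2][0] + B[0][1] = 6 + 9 = 15, A[2][1] + B[1][1] = 10 + 3 = 13, A[2][2] + B[2][1] = 0 + 2 = 2) = 2 (attained at k = 2)
  C[2][2] = min over k of (A[2][0] + B[0][2] = 6 + 10 = 16, A[2][1] + B[1][2] = 10 + 5 = 15, A[2][2] + B[2][2] = 0 + -3 = -3) = -3 (attained at k = 2)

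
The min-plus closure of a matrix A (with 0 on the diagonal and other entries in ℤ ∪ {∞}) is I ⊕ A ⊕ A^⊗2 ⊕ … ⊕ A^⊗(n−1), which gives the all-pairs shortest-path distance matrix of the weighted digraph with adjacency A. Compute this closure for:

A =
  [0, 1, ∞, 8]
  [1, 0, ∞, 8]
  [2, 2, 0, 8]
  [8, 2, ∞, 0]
Closure =
  [0, 1, ∞, 8]
  [1, 0, ∞, 8]
  [2, 2, 0, 8]
  [3, 2, ∞, 0]

This is the Floyd-Warshall all-pairs shortest-path computation. For each intermediate vertex k = 0, 1, …, 3, update dist[i][j] ← min(dist[i][j], dist[i][k] + dist[k][j]). The final matrix gives, for each (i, j), the minimum total weight of any directed path from i to j (possibly empty when i = j).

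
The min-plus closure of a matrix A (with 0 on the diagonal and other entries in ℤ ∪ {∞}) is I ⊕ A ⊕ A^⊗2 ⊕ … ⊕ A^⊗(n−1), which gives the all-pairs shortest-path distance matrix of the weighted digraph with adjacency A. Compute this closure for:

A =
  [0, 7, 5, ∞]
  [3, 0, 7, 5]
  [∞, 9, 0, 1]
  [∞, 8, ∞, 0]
Closure =
  [0, 7, 5, 6]
  [3, 0, 7, 5]
  [12, 9, 0, 1]
  [11, 8, 15, 0]

This is the Floyd-Warshall all-pairs shortest-path computation. For each intermediate vertex k = 0, 1, …, 3, update dist[i][j] ← min(dist[i][j], dist[i][k] + dist[k][j]). The final matrix gives, for each (i, j), the minimum total weight of any directed path from i to j (possibly empty when i = j).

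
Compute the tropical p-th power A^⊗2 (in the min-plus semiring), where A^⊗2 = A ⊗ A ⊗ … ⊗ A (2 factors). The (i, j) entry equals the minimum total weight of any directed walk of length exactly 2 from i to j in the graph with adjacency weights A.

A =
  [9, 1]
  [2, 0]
A^⊗2 =
  [3, 1]
  [2, 0]

Each entry (A^⊗2)_ij equals the minimum over all length-2 walks i = v_0 → v_1 → … → v_2 = j of Σ_t A[v_t][v_{t+1}]. For example, for (i, j) = (0, 1) we minimise over 2 possible intermediate vertex sequences; the minimum is 1, attained along the walk 0 → 1 → 1.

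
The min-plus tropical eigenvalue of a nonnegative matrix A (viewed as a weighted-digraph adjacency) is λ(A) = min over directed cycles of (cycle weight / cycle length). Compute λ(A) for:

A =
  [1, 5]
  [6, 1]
λ(A) = 1

Enumerate directed cycles and compute their means (weight / length). Sample:
  cycle 0 → 0: weight = 1, length = 1, mean = 1/1 ≈ 1.000
  cycle 1 → 1: weight = 1, length = 1, mean = 1/1 ≈ 1.000
  cycle 0 → 1 → 0: weight = 11, length = 2, mean = 11/2 ≈ 5.500
  cycle 1 → 0 → 1: weight = 11, length = 2, mean = 11/2 ≈ 5.500
Minimum mean = 1.000, attained e.g. along the cycle 0 → 0 with weight 1 and length 1. So λ(A) = 1/1 = 1.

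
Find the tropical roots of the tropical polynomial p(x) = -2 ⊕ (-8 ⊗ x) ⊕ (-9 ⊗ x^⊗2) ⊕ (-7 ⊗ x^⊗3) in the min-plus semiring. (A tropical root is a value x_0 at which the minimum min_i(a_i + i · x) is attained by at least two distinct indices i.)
Roots: {-2, 1, 6}

Each tropical root is a break point of the lower envelope of the lines y = a_i + i · x (there are 4 lines, with slopes 0, 1, ..., 3). Only the lines that attain the minimum somewhere contribute to roots; other lines are dominated. Here the surviving (envelope) indices are i = 3, i = 2, i = 1, i = 0.
Intersections between consecutive envelope lines give the roots: for adjacent envelope indices i < j the intersection is x = (a_i − a_j) / (j − i). Reading off the sorted break points: {-2, 1, 6}.
Verification: at each break x_0, at least two indices attain the minimum of min_i(a_i + i · x_0).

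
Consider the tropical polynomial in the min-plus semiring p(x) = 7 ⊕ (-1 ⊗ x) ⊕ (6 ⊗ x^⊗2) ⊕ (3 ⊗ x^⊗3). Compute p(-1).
p(-1) = -2

A tropical monomial a ⊗ x^⊗i evaluates to a + i · x. Evaluating each term at x = -1:
  Term 0 contributes 7 + 0 · -1 = 7
  Term 1 contributes -1 + 1 · -1 = -2
  Term 2 contributes 6 + 2 · -1 = 4
  Term 3 contributes 3 + 3 · -1 = 0
p(-1) = ⊕ of these = min[7, -2, 4, 0] = -2.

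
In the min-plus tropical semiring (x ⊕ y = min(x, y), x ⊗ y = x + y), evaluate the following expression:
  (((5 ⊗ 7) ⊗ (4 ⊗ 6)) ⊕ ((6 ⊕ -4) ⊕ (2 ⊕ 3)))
(((5 ⊗ 7) ⊗ (4 ⊗ 6)) ⊕ ((6 ⊕ -4) ⊕ (2 ⊕ 3))) = -4

Expand innermost to outermost. Recall ⊕ takes the minimum of its arguments and ⊗ takes their sum. Working out the expression (((5 ⊗ 7) ⊗ (4 ⊗ 6)) ⊕ ((6 ⊕ -4) ⊕ (2 ⊕ 3))) gives -4.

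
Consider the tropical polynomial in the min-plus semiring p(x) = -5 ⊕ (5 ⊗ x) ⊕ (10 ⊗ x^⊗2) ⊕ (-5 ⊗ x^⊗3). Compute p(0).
p(0) = -5

A tropical monomial a ⊗ x^⊗i evaluates to a + i · x. Evaluating each term at x = 0:
  Term 0 contributes -5 + 0 · 0 = -5
  Term 1 contributes 5 + 1 · 0 = 5
  Term 2 contributes 10 + 2 · 0 = 10
  Term 3 contributes -5 + 3 · 0 = -5
p(0) = ⊕ of these = min[-5, 5, 10, -5] = -5.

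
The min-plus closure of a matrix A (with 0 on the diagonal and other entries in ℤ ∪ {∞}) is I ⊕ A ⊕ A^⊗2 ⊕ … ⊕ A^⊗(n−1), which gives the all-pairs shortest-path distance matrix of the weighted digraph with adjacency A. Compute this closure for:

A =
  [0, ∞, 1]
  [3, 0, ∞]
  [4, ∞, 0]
Closure =
  [0, ∞, 1]
  [3, 0, 4]
  [4, ∞, 0]

This is the Floyd-Warshall all-pairs shortest-path computation. For each intermediate vertex k = 0, 1, …, 2, update dist[i][j] ← min(dist[i][j], dist[i][k] + dist[k][j]). The final matrix gives, for each (i, j), the minimum total weight of any directed path from i to j (possibly empty when i = j).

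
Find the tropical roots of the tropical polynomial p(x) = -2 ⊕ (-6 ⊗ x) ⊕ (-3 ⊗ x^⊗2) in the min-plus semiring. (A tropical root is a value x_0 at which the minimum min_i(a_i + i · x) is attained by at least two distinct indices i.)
Roots: {-3, 4}

Each tropical root is a break point of the lower envelope of the lines y = a_i + i · x (there are 3 lines, with slopes 0, 1, ..., 2). Only the lines that attain the minimum somewhere contribute to roots; other lines are dominated. Here the surviving (envelope) indices are i = 2, i = 1, i = 0.
Intersections between consecutive envelope lines give the roots: for adjacent envelope indices i < j the intersection is x = (a_i − a_j) / (j − i). Reading off the sorted break points: {-3, 4}.
Verification: at each break x_0, at least two indices attain the minimum of min_i(a_i + i · x_0).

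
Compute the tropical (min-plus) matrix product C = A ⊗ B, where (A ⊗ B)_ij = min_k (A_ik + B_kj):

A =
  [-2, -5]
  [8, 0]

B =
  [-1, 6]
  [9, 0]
A ⊗ B =
  [-3, -5]
  [7, 0]

Apply the min-plus product entry-by-entry:
  C[0][0] = min over k of (A[0][0] + B[0][0] = -2 + -1 = -3, A[0][1] + B[1][0] = -5 + 9 = 4) = -3 (attained at k = 0)
  C[0][1] = min over k of (A[0][0] + B[0][1] = -2 + 6 = 4, A[0][1] + B[1][1] = -5 + 0 = -5) = -5 (attained at k = 1)
  C[1][0] = min over k of (A[1][0] + B[0][0] = 8 + -1 = 7, A[1][1] + B[1][0] = 0 + 9 = 9) = 7 (attained at k = 0)
  C[1][1] = min over k of (A[1][0] + B[0][1] = 8 + 6 = 14, A[1][1] + B[1][1] = 0 + 0 = 0) = 0 (attained at k = 1)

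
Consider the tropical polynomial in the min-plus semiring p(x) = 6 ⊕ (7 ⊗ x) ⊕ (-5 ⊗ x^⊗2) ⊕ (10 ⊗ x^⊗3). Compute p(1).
p(1) = -3

A tropical monomial a ⊗ x^⊗i evaluates to a + i · x. Evaluating each term at x = 1:
  Term 0 contributes 6 + 0 · 1 = 6
  Term 1 contributes 7 + 1 · 1 = 8
  Term 2 contributes -5 + 2 · 1 = -3
  Term 3 contributes 10 + 3 · 1 = 13
p(1) = ⊕ of these = min[6, 8, -3, 13] = -3.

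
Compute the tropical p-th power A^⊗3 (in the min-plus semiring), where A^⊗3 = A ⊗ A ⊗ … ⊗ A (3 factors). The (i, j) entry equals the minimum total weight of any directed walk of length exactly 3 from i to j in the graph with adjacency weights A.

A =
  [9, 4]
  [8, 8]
A^⊗3 =
  [20, 16]
  [20, 20]

Each entry (A^⊗3)_ij equals the minimum over all length-3 walks i = v_0 → v_1 → … → v_3 = j of Σ_t A[v_t][v_{t+1}]. For example, for (i, j) = (0, 1) we minimise over 4 possible intermediate vertex sequences; the minimum is 16, attained along the walk 0 → 1 → 0 → 1.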